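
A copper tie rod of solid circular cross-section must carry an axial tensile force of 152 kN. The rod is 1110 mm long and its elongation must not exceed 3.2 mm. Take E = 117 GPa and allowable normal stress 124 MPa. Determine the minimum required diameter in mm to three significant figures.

Required area A ≥ P/σ_allow = 152000/124 = 1226 mm².
For a solid circular section, d ≥ √(4A/π) = 39.51 mm.
Elongation limit: A ≥ PL/(Eδ_allow) = 152000·1110/(117000·3.2) = 450.6 mm² ⇒ d ≥ 23.95 mm.
The stress limit governs.

39.5 mm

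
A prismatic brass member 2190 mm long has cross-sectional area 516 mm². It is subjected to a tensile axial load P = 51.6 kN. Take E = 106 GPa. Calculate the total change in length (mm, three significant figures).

2.07 mm

δ_mech = NL/(AE) = 51600·2190/(516·106000) = 2.066 mm.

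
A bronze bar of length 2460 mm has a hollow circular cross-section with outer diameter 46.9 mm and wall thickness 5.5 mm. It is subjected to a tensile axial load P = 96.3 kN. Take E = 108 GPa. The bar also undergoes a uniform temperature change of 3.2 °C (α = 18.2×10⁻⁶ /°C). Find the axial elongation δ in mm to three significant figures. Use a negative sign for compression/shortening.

3.21 mm

A = 715.3 mm².
δ_mech = NL/(AE) = 96300·2460/(715.3·108000) = 3.066 mm.
δ_thermal = αLΔT = 18.2e-6·2460·3.2 = 0.1433 mm.
δ = δ_mech + δ_thermal = 3.21 mm.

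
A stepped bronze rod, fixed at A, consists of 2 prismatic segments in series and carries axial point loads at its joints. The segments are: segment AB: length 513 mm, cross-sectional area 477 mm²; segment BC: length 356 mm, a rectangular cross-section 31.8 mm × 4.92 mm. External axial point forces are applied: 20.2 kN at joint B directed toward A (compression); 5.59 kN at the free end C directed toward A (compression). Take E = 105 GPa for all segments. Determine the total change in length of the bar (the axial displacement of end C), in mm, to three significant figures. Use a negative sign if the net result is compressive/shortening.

-0.385 mm

Internal axial forces (sectioning from the free end, tension +): N_BC = -5.59 kN, N_AB = -25.79 kN.
A_BC = 156.5 mm².
δ_AB = -25790·513/(477·105000) = -0.2642 mm
δ_BC = -5590·356/(156.5·105000) = -0.1211 mm
δ = Σδ_i = -0.3853 mm.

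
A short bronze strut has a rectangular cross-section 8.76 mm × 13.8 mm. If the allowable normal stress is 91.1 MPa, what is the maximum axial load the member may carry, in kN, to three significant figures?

A = 120.9 mm².
P_max = σ_allow · A = 91.1 · 120.9 = 11010 N = 11.01 kN.

11.0 kN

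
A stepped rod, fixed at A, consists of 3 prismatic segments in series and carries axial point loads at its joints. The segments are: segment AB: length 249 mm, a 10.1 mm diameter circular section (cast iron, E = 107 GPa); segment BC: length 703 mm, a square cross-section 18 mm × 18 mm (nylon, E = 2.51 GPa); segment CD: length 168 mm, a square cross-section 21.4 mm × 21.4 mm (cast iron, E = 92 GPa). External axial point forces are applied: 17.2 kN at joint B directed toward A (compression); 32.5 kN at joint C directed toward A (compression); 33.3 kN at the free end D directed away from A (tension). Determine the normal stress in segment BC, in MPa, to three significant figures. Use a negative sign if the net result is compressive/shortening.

Internal axial forces (sectioning from the free end, tension +): N_CD = 33.3 kN, N_BC = 0.8 kN, N_AB = -16.4 kN.
A_BC = 324 mm².
σ_BC = N_BC/A_BC = 800/324 = 2.469 MPa.

2.47 MPa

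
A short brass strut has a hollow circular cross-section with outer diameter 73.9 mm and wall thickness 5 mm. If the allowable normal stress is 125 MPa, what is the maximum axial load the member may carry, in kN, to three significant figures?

135 kN

A = 1082 mm².
P_max = σ_allow · A = 125 · 1082 = 135300 N = 135.3 kN.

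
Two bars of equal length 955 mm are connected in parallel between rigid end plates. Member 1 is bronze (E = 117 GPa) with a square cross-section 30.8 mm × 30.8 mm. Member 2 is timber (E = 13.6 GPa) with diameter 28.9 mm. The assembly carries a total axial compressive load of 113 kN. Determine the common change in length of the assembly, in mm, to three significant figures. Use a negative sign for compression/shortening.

A_1 = 948.6 mm².
A_2 = 656 mm².
Equal strain + equilibrium ⇒ each member carries load in proportion to AE: A₁E₁ = 111000000 N, A₂E₂ = 8921000 N, ΣAE = 119900000 N.
δ = PL/ΣAE = -113000·955/119900000 = -0.9 mm.

-0.900 mm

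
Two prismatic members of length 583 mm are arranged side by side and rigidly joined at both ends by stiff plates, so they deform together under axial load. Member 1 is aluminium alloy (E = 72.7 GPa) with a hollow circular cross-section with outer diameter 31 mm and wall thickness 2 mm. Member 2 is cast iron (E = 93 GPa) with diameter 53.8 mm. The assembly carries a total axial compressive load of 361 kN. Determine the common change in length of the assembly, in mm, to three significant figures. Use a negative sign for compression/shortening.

-0.937 mm

A_1 = 182.2 mm².
A_2 = 2273 mm².
Equal strain + equilibrium ⇒ each member carries load in proportion to AE: A₁E₁ = 13250000 N, A₂E₂ = 211400000 N, ΣAE = 224700000 N.
δ = PL/ΣAE = -361000·583/224700000 = -0.9368 mm.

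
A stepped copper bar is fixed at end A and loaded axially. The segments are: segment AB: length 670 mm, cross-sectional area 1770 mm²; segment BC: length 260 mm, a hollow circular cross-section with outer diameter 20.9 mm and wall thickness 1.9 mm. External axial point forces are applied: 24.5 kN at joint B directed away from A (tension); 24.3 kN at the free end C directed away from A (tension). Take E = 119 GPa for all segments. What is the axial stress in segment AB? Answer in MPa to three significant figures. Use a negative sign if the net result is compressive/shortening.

Internal axial forces (sectioning from the free end, tension +): N_BC = 24.3 kN, N_AB = 48.8 kN.
σ_AB = N_AB/A_AB = 48800/1770 = 27.57 MPa.

27.6 MPa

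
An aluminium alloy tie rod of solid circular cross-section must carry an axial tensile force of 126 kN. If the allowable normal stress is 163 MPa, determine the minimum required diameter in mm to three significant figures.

31.4 mm

Required area A ≥ P/σ_allow = 126000/163 = 773 mm².
For a solid circular section, d ≥ √(4A/π) = 31.37 mm.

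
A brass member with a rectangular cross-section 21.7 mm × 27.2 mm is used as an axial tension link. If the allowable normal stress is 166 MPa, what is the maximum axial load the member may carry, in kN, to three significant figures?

98.0 kN

A = 590.2 mm².
P_max = σ_allow · A = 166 · 590.2 = 97980 N = 97.98 kN.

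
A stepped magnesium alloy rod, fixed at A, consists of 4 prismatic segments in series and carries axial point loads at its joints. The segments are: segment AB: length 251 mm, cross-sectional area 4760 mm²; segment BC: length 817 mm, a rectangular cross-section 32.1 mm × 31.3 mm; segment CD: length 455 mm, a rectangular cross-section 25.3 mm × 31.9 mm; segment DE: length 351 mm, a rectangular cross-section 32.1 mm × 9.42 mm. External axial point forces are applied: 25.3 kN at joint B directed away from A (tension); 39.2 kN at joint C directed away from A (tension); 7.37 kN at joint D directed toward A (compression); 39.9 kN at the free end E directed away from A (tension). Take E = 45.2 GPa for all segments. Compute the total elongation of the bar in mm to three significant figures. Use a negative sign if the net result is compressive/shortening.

2.83 mm

Internal axial forces (sectioning from the free end, tension +): N_DE = 39.9 kN, N_CD = 32.53 kN, N_BC = 71.73 kN, N_AB = 97.03 kN.
A_BC = 1005 mm².
A_CD = 807.1 mm².
A_DE = 302.4 mm².
δ_AB = 97030·251/(4760·45200) = 0.1132 mm
δ_BC = 71730·817/(1005·45200) = 1.29 mm
δ_CD = 32530·455/(807.1·45200) = 0.4057 mm
δ_DE = 39900·351/(302.4·45200) = 1.025 mm
δ = Σδ_i = 2.834 mm.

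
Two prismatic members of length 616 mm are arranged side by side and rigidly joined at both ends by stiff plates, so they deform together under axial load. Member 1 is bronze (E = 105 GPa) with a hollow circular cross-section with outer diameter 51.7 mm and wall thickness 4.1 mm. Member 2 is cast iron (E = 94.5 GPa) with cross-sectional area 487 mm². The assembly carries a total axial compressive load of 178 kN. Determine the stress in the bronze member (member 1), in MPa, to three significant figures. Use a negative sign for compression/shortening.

-169 MPa

A_1 = 613.1 mm².
Equal strain + equilibrium ⇒ each member carries load in proportion to AE: A₁E₁ = 64380000 N, A₂E₂ = 46020000 N, ΣAE = 110400000 N.
σ₁ = P·E₁/ΣAE = -178000·105000/110400000 = -169.3 MPa.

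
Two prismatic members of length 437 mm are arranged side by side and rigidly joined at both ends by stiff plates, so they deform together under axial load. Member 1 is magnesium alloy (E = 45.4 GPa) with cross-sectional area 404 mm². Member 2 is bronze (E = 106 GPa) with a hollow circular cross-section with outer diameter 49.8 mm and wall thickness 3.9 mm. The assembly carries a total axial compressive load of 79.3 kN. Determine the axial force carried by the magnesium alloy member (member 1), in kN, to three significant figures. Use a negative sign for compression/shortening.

-18.7 kN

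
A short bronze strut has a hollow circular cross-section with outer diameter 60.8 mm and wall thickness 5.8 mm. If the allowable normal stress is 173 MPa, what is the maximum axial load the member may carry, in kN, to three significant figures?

173 kN

A = 1002 mm².
P_max = σ_allow · A = 173 · 1002 = 173400 N = 173.4 kN.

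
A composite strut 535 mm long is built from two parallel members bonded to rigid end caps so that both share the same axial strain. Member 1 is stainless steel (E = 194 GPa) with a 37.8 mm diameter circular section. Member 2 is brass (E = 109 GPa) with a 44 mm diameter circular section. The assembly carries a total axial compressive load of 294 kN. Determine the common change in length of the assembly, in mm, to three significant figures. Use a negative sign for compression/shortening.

-0.410 mm

A_1 = 1122 mm².
A_2 = 1521 mm².
Equal strain + equilibrium ⇒ each member carries load in proportion to AE: A₁E₁ = 217700000 N, A₂E₂ = 165700000 N, ΣAE = 383400000 N.
δ = PL/ΣAE = -294000·535/383400000 = -0.4102 mm.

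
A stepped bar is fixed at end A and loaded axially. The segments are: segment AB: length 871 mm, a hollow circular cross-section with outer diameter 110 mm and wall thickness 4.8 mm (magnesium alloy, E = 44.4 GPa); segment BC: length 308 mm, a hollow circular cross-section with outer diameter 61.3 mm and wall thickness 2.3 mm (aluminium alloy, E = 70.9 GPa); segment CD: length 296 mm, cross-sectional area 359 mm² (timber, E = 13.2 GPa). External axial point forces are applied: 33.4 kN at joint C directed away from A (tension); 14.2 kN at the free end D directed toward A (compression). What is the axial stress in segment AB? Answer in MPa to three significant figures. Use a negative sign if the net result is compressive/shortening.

12.1 MPa

Internal axial forces (sectioning from the free end, tension +): N_CD = -14.2 kN, N_BC = 19.2 kN, N_AB = 19.2 kN.
A_AB = 1586 mm².
σ_AB = N_AB/A_AB = 19200/1586 = 12.1 MPa.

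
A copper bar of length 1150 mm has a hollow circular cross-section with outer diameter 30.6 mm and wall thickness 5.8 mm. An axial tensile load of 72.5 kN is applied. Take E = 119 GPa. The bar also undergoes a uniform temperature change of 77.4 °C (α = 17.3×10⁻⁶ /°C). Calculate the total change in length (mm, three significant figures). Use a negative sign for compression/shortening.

A = 451.9 mm².
δ_mech = NL/(AE) = 72500·1150/(451.9·119000) = 1.55 mm.
δ_thermal = αLΔT = 17.3e-6·1150·77.4 = 1.54 mm.
δ = δ_mech + δ_thermal = 3.09 mm.

3.09 mm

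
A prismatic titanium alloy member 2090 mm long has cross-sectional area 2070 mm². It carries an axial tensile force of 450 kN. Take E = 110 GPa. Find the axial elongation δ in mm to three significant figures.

4.13 mm

δ_mech = NL/(AE) = 450000·2090/(2070·110000) = 4.13 mm.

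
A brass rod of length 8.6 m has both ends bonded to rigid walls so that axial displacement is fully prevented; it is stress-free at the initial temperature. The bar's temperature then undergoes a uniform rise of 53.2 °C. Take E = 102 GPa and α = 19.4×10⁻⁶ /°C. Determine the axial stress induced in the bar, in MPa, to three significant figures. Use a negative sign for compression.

Free thermal expansion αLΔT = 19.4e-6 · 8600 · 53.2 = 8.876 mm.
The walls impose strain ε = −(8.876)/8600 = -1.0321e-03; σ = Eε = 102000 · -1.0321e-03 = -105.3 MPa.

-105 MPa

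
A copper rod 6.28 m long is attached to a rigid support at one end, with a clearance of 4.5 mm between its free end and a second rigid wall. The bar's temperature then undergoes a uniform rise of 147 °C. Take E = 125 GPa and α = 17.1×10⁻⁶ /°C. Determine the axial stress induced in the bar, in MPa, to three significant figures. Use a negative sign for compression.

Free thermal expansion αLΔT = 17.1e-6 · 6280 · 147 = 15.79 mm.
The walls engage after the gap closes; constrained expansion = 15.79 − 4.5 = 11.29 mm.
The walls impose strain ε = −(11.29)/6280 = -1.7971e-03; σ = Eε = 125000 · -1.7971e-03 = -224.6 MPa.

-225 MPa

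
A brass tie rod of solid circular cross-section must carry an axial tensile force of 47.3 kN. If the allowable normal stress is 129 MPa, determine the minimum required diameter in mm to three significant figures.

Required area A ≥ P/σ_allow = 47300/129 = 366.7 mm².
For a solid circular section, d ≥ √(4A/π) = 21.61 mm.

21.6 mm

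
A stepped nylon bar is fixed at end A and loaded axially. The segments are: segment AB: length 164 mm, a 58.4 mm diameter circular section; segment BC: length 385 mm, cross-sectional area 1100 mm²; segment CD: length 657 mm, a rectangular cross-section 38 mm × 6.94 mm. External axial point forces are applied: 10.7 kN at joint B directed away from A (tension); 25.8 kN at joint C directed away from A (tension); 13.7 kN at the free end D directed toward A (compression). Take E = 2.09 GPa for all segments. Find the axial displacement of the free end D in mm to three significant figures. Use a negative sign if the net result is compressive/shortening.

Internal axial forces (sectioning from the free end, tension +): N_CD = -13.7 kN, N_BC = 12.1 kN, N_AB = 22.8 kN.
A_AB = 2679 mm².
A_CD = 263.7 mm².
δ_AB = 22800·164/(2679·2090) = 0.6679 mm
δ_BC = 12100·385/(1100·2090) = 2.026 mm
δ_CD = -13700·657/(263.7·2090) = -16.33 mm
δ = Σδ_i = -13.64 mm.

-13.6 mm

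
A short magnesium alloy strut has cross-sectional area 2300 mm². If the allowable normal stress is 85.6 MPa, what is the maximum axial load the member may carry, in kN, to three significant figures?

P_max = σ_allow · A = 85.6 · 2300 = 196900 N = 196.9 kN.

197 kN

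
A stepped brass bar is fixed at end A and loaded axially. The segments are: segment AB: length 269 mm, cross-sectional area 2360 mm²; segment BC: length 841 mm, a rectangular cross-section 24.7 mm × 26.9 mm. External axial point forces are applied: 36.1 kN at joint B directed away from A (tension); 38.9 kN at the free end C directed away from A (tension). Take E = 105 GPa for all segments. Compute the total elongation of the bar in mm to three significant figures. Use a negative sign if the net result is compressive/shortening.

Internal axial forces (sectioning from the free end, tension +): N_BC = 38.9 kN, N_AB = 75 kN.
A_BC = 664.4 mm².
δ_AB = 75000·269/(2360·105000) = 0.08142 mm
δ_BC = 38900·841/(664.4·105000) = 0.4689 mm
δ = Σδ_i = 0.5503 mm.

0.550 mm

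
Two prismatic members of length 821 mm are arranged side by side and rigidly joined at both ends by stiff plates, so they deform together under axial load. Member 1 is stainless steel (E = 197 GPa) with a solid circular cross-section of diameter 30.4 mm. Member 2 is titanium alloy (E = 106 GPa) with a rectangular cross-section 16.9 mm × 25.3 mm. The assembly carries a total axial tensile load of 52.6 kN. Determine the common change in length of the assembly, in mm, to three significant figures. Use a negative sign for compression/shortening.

A_1 = 725.8 mm².
A_2 = 427.6 mm².
Equal strain + equilibrium ⇒ each member carries load in proportion to AE: A₁E₁ = 143000000 N, A₂E₂ = 45320000 N, ΣAE = 188300000 N.
δ = PL/ΣAE = 52600·821/188300000 = 0.2293 mm.

0.229 mm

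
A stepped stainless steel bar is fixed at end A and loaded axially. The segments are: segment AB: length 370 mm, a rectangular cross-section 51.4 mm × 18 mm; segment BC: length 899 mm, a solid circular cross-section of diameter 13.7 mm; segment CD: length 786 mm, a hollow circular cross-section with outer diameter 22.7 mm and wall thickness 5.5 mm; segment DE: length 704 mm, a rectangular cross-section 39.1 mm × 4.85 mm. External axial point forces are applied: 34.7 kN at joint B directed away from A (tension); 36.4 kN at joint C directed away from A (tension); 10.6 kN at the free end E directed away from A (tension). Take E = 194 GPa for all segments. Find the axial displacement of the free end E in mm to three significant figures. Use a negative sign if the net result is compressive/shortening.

Internal axial forces (sectioning from the free end, tension +): N_DE = 10.6 kN, N_CD = 10.6 kN, N_BC = 47 kN, N_AB = 81.7 kN.
A_AB = 925.2 mm².
A_BC = 147.4 mm².
A_CD = 297.2 mm².
A_DE = 189.6 mm².
δ_AB = 81700·370/(925.2·194000) = 0.1684 mm
δ_BC = 47000·899/(147.4·194000) = 1.477 mm
δ_CD = 10600·786/(297.2·194000) = 0.1445 mm
δ_DE = 10600·704/(189.6·194000) = 0.2028 mm
δ = Σδ_i = 1.993 mm.

1.99 mm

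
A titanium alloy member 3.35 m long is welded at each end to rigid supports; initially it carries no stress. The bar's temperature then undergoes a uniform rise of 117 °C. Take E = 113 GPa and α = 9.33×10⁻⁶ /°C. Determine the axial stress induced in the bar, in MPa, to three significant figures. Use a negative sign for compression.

-123 MPa

Free thermal expansion αLΔT = 9.33e-6 · 3350 · 117 = 3.657 mm.
The walls impose strain ε = −(3.657)/3350 = -1.0916e-03; σ = Eε = 113000 · -1.0916e-03 = -123.4 MPa.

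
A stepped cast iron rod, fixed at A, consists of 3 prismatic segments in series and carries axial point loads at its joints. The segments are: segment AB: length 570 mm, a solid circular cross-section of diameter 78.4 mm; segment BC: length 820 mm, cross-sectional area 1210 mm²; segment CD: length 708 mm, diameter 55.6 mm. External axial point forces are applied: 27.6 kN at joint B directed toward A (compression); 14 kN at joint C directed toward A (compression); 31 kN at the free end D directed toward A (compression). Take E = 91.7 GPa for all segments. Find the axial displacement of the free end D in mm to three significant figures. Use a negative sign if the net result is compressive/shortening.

-0.525 mm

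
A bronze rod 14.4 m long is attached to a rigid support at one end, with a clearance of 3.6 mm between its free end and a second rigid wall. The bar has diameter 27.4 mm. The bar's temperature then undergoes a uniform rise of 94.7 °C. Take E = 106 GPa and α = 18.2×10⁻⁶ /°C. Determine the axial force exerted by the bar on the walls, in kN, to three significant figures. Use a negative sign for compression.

-92.1 kN

Free thermal expansion αLΔT = 18.2e-6 · 14400 · 94.7 = 24.82 mm.
The walls engage after the gap closes; constrained expansion = 24.82 − 3.6 = 21.22 mm.
The walls impose strain ε = −(21.22)/14400 = -1.4735e-03; σ = Eε = 106000 · -1.4735e-03 = -156.2 MPa.
Wall reaction R = σ·A = -156.2·589.6 = -92100 N = -92.1 kN.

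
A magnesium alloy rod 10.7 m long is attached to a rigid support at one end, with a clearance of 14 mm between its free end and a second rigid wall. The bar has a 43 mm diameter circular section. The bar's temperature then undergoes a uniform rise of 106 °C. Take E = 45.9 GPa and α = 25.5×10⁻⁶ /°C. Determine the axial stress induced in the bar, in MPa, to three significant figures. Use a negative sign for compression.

-64.0 MPa

Free thermal expansion αLΔT = 25.5e-6 · 10700 · 106 = 28.92 mm.
The walls engage after the gap closes; constrained expansion = 28.92 − 14 = 14.92 mm.
The walls impose strain ε = −(14.92)/10700 = -1.3946e-03; σ = Eε = 45900 · -1.3946e-03 = -64.01 MPa.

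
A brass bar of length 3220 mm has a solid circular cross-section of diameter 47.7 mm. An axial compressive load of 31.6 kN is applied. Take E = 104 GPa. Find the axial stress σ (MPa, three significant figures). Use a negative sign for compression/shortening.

-17.7 MPa

A = 1787 mm².
σ = N/A = -31600/1787 = -17.68 MPa.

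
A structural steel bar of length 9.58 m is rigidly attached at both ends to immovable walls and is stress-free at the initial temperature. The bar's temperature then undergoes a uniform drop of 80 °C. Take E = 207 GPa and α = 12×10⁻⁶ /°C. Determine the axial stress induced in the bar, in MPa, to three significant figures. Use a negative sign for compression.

199 MPa

Free thermal expansion αLΔT = 12e-6 · 9580 · -80 = -9.197 mm.
The walls impose strain ε = −(-9.197)/9580 = 9.6000e-04; σ = Eε = 207000 · 9.6000e-04 = 198.7 MPa.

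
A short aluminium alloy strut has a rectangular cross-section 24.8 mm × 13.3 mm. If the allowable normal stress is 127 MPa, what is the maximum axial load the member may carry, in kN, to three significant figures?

A = 329.8 mm².
P_max = σ_allow · A = 127 · 329.8 = 41890 N = 41.89 kN.

41.9 kN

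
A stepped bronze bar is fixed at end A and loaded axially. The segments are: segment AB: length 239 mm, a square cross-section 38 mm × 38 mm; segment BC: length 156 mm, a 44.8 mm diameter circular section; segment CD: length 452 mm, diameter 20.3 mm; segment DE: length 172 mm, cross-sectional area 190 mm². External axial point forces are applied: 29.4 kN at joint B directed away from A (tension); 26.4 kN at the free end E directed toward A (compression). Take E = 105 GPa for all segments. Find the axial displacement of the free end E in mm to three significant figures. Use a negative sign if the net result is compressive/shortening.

-0.599 mm

Internal axial forces (sectioning from the free end, tension +): N_DE = -26.4 kN, N_CD = -26.4 kN, N_BC = -26.4 kN, N_AB = 3 kN.
A_AB = 1444 mm².
A_BC = 1576 mm².
A_CD = 323.7 mm².
δ_AB = 3000·239/(1444·105000) = 0.004729 mm
δ_BC = -26400·156/(1576·105000) = -0.02488 mm
δ_CD = -26400·452/(323.7·105000) = -0.3511 mm
δ_DE = -26400·172/(190·105000) = -0.2276 mm
δ = Σδ_i = -0.5989 mm.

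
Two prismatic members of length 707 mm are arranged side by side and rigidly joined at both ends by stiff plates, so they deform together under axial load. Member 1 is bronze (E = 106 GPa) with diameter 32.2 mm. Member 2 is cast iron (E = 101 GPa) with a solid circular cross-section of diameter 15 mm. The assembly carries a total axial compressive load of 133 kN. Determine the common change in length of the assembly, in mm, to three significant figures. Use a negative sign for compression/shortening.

-0.903 mm

A_1 = 814.3 mm².
A_2 = 176.7 mm².
Equal strain + equilibrium ⇒ each member carries load in proportion to AE: A₁E₁ = 86320000 N, A₂E₂ = 17850000 N, ΣAE = 104200000 N.
δ = PL/ΣAE = -133000·707/104200000 = -0.9027 mm.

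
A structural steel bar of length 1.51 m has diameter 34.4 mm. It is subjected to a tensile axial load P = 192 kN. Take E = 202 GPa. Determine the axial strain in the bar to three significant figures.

0.00102

A = 929.4 mm².
σ = N/A = 206.6 MPa; ε = σ/E = 206.6/202000 = 1.023e-03.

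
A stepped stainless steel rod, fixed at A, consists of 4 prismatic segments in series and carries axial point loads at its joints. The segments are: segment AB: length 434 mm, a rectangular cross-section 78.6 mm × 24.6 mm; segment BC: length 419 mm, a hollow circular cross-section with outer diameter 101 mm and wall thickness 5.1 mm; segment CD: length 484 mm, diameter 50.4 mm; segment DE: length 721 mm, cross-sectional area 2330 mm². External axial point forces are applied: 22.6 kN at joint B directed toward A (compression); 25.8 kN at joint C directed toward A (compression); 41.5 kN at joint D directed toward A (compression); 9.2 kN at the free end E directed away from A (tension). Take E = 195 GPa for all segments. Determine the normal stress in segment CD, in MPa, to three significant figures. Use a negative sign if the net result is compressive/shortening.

Internal axial forces (sectioning from the free end, tension +): N_DE = 9.2 kN, N_CD = -32.3 kN, N_BC = -58.1 kN, N_AB = -80.7 kN.
A_CD = 1995 mm².
σ_CD = N_CD/A_CD = -32300/1995 = -16.19 MPa.

-16.2 MPa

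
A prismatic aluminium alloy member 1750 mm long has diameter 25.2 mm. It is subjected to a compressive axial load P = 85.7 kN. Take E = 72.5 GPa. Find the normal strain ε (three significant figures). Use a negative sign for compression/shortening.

-0.00237

A = 498.8 mm².
σ = N/A = -171.8 MPa; ε = σ/E = -171.8/72500 = -2.370e-03.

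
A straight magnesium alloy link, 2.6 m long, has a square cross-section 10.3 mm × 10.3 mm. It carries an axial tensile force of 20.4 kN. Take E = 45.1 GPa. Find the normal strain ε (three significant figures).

A = 106.1 mm².
σ = N/A = 192.3 MPa; ε = σ/E = 192.3/45100 = 4.264e-03.

0.00426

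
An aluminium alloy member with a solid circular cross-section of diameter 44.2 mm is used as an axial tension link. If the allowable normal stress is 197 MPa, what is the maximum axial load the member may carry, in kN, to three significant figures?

A = 1534 mm².
P_max = σ_allow · A = 197 · 1534 = 302300 N = 302.3 kN.

302 kN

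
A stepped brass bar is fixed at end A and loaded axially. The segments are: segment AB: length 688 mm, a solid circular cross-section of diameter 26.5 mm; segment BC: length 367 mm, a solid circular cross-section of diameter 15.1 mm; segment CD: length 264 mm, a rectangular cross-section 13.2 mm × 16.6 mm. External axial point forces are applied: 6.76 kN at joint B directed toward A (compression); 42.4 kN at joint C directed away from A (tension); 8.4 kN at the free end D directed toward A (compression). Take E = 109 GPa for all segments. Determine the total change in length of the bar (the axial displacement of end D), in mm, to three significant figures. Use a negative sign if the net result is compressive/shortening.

Internal axial forces (sectioning from the free end, tension +): N_CD = -8.4 kN, N_BC = 34 kN, N_AB = 27.24 kN.
A_AB = 551.5 mm².
A_BC = 179.1 mm².
A_CD = 219.1 mm².
δ_AB = 27240·688/(551.5·109000) = 0.3117 mm
δ_BC = 34000·367/(179.1·109000) = 0.6393 mm
δ_CD = -8400·264/(219.1·109000) = -0.09285 mm
δ = Σδ_i = 0.8581 mm.

0.858 mm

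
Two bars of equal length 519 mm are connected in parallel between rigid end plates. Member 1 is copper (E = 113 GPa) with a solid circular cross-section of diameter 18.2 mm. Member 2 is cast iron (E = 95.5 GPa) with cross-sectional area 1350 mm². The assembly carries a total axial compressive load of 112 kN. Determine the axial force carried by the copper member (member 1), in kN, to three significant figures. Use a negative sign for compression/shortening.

A_1 = 260.2 mm².
Equal strain + equilibrium ⇒ each member carries load in proportion to AE: A₁E₁ = 29400000 N, A₂E₂ = 128900000 N, ΣAE = 158300000 N.
F₁ = P·A₁E₁/ΣAE = -112000·29400000/158300000 = -20800 N.

-20.8 kN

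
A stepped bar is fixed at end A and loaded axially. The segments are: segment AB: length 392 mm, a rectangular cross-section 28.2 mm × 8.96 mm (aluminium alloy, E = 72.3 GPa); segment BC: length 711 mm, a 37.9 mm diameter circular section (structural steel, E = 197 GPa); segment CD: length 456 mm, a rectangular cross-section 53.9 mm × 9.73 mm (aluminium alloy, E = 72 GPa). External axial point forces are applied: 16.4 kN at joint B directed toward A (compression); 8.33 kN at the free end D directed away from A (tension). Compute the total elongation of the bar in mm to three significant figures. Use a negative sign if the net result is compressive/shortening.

-0.0459 mm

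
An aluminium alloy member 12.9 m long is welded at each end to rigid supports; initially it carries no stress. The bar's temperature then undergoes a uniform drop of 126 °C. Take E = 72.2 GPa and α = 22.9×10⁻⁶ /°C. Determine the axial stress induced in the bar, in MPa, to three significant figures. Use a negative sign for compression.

Free thermal expansion αLΔT = 22.9e-6 · 12900 · -126 = -37.22 mm.
The walls impose strain ε = −(-37.22)/12900 = 2.8854e-03; σ = Eε = 72200 · 2.8854e-03 = 208.3 MPa.

208 MPa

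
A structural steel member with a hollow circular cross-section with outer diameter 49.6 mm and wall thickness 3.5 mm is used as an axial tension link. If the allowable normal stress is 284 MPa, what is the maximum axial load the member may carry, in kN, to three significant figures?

A = 506.9 mm².
P_max = σ_allow · A = 284 · 506.9 = 144000 N = 144 kN.

144 kN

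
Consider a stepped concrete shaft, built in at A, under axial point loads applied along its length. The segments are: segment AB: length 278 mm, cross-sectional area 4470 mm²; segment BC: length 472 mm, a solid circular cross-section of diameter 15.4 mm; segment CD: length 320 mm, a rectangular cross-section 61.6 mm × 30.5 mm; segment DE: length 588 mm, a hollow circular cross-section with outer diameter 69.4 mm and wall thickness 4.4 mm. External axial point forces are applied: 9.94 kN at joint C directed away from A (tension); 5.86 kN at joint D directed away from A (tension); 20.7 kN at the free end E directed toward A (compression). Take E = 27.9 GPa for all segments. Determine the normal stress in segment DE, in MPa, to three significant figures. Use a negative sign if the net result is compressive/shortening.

-23.0 MPa

Internal axial forces (sectioning from the free end, tension +): N_DE = -20.7 kN, N_CD = -14.84 kN, N_BC = -4.9 kN, N_AB = -4.9 kN.
A_DE = 898.5 mm².
σ_DE = N_DE/A_DE = -20700/898.5 = -23.04 MPa.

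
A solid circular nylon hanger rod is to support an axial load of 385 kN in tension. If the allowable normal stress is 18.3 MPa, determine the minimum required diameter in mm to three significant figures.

Required area A ≥ P/σ_allow = 385000/18.3 = 21040 mm².
For a solid circular section, d ≥ √(4A/π) = 163.7 mm.

164 mm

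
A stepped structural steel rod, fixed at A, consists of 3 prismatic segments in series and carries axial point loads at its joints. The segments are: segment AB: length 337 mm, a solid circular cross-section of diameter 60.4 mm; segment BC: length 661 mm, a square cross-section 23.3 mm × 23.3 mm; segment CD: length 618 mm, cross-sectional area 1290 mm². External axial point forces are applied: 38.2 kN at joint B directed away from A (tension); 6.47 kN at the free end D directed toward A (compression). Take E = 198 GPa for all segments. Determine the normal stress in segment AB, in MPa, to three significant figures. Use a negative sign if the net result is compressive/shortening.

Internal axial forces (sectioning from the free end, tension +): N_CD = -6.47 kN, N_BC = -6.47 kN, N_AB = 31.73 kN.
A_AB = 2865 mm².
σ_AB = N_AB/A_AB = 31730/2865 = 11.07 MPa.

11.1 MPa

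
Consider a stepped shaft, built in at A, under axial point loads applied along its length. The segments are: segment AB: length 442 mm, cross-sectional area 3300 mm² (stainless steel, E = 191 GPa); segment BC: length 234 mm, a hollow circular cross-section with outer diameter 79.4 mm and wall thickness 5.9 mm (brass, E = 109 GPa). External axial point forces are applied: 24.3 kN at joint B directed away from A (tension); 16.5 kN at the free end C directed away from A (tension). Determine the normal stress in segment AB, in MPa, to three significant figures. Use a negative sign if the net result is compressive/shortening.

12.4 MPa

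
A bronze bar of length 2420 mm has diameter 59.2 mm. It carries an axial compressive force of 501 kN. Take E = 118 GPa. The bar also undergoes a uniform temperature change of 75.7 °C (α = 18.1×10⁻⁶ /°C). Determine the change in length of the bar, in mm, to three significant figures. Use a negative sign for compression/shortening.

-0.417 mm

A = 2753 mm².
δ_mech = NL/(AE) = -501000·2420/(2753·118000) = -3.733 mm.
δ_thermal = αLΔT = 18.1e-6·2420·75.7 = 3.316 mm.
δ = δ_mech + δ_thermal = -0.417 mm.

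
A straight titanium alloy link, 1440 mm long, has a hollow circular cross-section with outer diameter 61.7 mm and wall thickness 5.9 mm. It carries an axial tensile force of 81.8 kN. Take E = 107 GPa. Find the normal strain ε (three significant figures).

7.39e-04

A = 1034 mm².
σ = N/A = 79.09 MPa; ε = σ/E = 79.09/107000 = 7.392e-04.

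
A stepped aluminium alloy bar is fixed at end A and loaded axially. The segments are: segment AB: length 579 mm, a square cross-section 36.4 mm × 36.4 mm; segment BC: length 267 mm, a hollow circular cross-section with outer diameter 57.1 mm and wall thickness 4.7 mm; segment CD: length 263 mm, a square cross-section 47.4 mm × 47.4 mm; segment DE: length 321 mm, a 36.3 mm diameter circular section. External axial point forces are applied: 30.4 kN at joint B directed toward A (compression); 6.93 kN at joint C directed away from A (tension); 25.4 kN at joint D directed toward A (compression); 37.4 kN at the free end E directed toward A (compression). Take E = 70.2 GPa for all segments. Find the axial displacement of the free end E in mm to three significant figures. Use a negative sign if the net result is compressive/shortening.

-1.08 mm

Internal axial forces (sectioning from the free end, tension +): N_DE = -37.4 kN, N_CD = -62.8 kN, N_BC = -55.87 kN, N_AB = -86.27 kN.
A_AB = 1325 mm².
A_BC = 773.7 mm².
A_CD = 2247 mm².
A_DE = 1035 mm².
δ_AB = -86270·579/(1325·70200) = -0.537 mm
δ_BC = -55870·267/(773.7·70200) = -0.2746 mm
δ_CD = -62800·263/(2247·70200) = -0.1047 mm
δ_DE = -37400·321/(1035·70200) = -0.1652 mm
δ = Σδ_i = -1.082 mm.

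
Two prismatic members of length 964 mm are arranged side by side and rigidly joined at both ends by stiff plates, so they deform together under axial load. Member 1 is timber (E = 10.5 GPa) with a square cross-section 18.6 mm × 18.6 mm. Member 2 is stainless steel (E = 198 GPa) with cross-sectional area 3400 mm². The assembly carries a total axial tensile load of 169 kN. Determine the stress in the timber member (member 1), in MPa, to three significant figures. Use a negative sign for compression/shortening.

A_1 = 346 mm².
Equal strain + equilibrium ⇒ each member carries load in proportion to AE: A₁E₁ = 3633000 N, A₂E₂ = 673200000 N, ΣAE = 676800000 N.
σ₁ = P·E₁/ΣAE = 169000·10500/676800000 = 2.622 MPa.

2.62 MPa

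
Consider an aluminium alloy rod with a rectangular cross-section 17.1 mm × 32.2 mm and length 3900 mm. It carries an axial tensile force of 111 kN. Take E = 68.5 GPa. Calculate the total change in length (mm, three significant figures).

A = 550.6 mm².
δ_mech = NL/(AE) = 111000·3900/(550.6·68500) = 11.48 mm.

11.5 mm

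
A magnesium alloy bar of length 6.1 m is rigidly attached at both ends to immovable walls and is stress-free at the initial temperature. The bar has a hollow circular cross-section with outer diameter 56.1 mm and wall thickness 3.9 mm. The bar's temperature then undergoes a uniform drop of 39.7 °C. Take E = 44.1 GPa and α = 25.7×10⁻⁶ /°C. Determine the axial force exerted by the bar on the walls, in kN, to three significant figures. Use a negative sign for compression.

28.8 kN

Free thermal expansion αLΔT = 25.7e-6 · 6100 · -39.7 = -6.224 mm.
The walls impose strain ε = −(-6.224)/6100 = 1.0203e-03; σ = Eε = 44100 · 1.0203e-03 = 44.99 MPa.
Wall reaction R = σ·A = 44.99·639.6 = 28780 N = 28.78 kN.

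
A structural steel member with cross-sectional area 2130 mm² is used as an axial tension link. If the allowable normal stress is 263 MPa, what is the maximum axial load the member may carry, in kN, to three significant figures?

P_max = σ_allow · A = 263 · 2130 = 560200 N = 560.2 kN.

560 kN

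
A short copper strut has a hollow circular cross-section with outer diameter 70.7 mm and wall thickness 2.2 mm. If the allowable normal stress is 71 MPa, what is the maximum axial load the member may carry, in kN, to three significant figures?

33.6 kN

A = 473.4 mm².
P_max = σ_allow · A = 71 · 473.4 = 33610 N = 33.61 kN.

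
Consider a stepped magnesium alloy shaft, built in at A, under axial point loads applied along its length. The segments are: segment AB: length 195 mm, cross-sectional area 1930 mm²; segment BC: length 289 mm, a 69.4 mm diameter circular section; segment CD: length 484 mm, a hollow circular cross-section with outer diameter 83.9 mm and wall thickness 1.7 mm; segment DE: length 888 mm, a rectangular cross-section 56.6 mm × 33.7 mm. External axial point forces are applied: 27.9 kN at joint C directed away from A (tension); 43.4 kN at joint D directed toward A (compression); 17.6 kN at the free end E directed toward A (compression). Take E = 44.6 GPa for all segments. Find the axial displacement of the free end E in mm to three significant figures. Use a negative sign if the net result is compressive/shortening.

Internal axial forces (sectioning from the free end, tension +): N_DE = -17.6 kN, N_CD = -61 kN, N_BC = -33.1 kN, N_AB = -33.1 kN.
A_BC = 3783 mm².
A_CD = 439 mm².
A_DE = 1907 mm².
δ_AB = -33100·195/(1930·44600) = -0.07498 mm
δ_BC = -33100·289/(3783·44600) = -0.0567 mm
δ_CD = -61000·484/(439·44600) = -1.508 mm
δ_DE = -17600·888/(1907·44600) = -0.1837 mm
δ = Σδ_i = -1.823 mm.

-1.82 mm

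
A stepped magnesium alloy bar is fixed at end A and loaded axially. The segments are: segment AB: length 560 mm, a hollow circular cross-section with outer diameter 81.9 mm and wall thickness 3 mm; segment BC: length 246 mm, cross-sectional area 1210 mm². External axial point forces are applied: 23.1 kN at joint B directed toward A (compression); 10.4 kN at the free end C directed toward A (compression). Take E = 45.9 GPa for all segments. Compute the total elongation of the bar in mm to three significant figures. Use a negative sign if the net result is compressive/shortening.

Internal axial forces (sectioning from the free end, tension +): N_BC = -10.4 kN, N_AB = -33.5 kN.
A_AB = 743.6 mm².
δ_AB = -33500·560/(743.6·45900) = -0.5496 mm
δ_BC = -10400·246/(1210·45900) = -0.04606 mm
δ = Σδ_i = -0.5957 mm.

-0.596 mm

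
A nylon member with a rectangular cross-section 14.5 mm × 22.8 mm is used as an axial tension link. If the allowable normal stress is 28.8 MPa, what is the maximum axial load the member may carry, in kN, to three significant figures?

9.52 kN

A = 330.6 mm².
P_max = σ_allow · A = 28.8 · 330.6 = 9521 N = 9.521 kN.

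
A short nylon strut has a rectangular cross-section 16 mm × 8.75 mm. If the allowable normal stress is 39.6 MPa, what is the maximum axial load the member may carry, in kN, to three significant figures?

5.54 kN

A = 140 mm².
P_max = σ_allow · A = 39.6 · 140 = 5544 N = 5.544 kN.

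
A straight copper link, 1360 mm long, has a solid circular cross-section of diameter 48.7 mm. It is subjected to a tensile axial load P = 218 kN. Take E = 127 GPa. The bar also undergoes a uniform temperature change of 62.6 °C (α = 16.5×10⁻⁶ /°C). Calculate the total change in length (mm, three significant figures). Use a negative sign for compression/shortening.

2.66 mm

A = 1863 mm².
δ_mech = NL/(AE) = 218000·1360/(1863·127000) = 1.253 mm.
δ_thermal = αLΔT = 16.5e-6·1360·62.6 = 1.405 mm.
δ = δ_mech + δ_thermal = 2.658 mm.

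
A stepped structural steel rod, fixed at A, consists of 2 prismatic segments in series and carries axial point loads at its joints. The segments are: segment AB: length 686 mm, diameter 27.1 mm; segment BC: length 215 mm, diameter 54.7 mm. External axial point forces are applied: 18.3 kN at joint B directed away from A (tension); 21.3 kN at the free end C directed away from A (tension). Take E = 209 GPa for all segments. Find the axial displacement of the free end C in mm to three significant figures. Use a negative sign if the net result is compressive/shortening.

0.235 mm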